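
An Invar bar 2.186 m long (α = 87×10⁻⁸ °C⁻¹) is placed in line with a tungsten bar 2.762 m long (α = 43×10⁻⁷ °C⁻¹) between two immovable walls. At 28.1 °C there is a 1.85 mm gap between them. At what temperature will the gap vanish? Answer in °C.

Gap closes when ΔL₁ + ΔL₂ = 1.85 mm = 1.85×10⁻³ m
(α₁L₁ + α₂L₂)ΔT = g
α₁L₁ + α₂L₂ = 87×10⁻⁸×2.186 + 43×10⁻⁷×2.762 = 1.377842×10⁻⁵ m/K
ΔT = 1.85×10⁻³ / 1.377842×10⁻⁵ = 134.27 K
T = 28.1 + 134.27 = 162.37 °C

T = 162 °C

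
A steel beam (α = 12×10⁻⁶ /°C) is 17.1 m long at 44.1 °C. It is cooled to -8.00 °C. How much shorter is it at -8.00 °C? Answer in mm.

|ΔT| = |-8.00 − 44.1| = 52.10 K
ΔL = αL₀ΔT = (12×10⁻⁶)(17.1)(52.10) = 1.07×10⁻² m

ΔL = 10.7 mm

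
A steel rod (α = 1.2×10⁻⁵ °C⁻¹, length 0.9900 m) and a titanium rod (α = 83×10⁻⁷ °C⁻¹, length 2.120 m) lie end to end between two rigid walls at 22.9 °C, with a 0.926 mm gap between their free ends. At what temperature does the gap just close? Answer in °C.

T = 54.3 °C

Gap closes when ΔL₁ + ΔL₂ = 0.926 mm = 9.26×10⁻⁴ m
(α₁L₁ + α₂L₂)ΔT = g
α₁L₁ + α₂L₂ = 1.2×10⁻⁵×0.9900 + 83×10⁻⁷×2.120 = 2.9476×10⁻⁵ m/K
ΔT = 9.26×10⁻⁴ / 2.9476×10⁻⁵ = 31.415 K
T = 22.9 + 31.415 = 54.315 °C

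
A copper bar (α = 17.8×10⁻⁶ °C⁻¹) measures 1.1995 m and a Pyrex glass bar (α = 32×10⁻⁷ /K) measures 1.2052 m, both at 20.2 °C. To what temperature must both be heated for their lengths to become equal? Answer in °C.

Equal length when α₁L₁ΔT − α₂L₂ΔT = L₂ − L₁ = 5.70×10⁻³ m
α₁L₁ = 2.13511×10⁻⁵, α₂L₂ = 3.85664×10⁻⁶ → Δ(αL) = 1.749446×10⁻⁵ m/K
ΔT = 5.70×10⁻³ / 1.749446×10⁻⁵ = 325.817 K, so T = 20.2 + 325.817 = 346.017 °C

T = 346.0 °C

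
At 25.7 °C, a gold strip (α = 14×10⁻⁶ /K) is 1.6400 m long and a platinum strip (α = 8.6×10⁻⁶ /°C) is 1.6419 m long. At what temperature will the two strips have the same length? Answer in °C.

Equal length when α₁L₁ΔT − α₂L₂ΔT = L₂ − L₁ = 1.90×10⁻³ m
α₁L₁ = 2.296×10⁻⁵, α₂L₂ = 1.412034×10⁻⁵ → Δ(αL) = 8.83966×10⁻⁶ m/K
ΔT = 1.90×10⁻³ / 8.83966×10⁻⁶ = 214.940 K, so T = 25.7 + 214.940 = 240.640 °C

T = 240.6 °C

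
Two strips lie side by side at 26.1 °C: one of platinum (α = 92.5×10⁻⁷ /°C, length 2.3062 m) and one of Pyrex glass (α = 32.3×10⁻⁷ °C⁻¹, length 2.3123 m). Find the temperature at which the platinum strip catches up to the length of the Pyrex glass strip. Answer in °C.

T = 466.1 °C

L₁(1 + α₁ΔT) = L₂(1 + α₂ΔT) ⇒ ΔT = (L₂ − L₁)/(α₁L₁ − α₂L₂)
L₂ − L₁ = 2.3123 − 2.3062 = 6.10×10⁻³ m
α₁L₁ − α₂L₂ = 92.5×10⁻⁷×2.3062 − 32.3×10⁻⁷×2.3123 = 1.3863621×10⁻⁵ m/K
ΔT = 6.10×10⁻³ / 1.3863621×10⁻⁵ = 440.000 K
T = 26.1 + 440.000 = 466.100 °C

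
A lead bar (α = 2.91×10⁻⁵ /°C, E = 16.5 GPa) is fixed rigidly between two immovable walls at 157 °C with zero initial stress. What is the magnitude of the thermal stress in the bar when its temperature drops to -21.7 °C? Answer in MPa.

σ = 85.8 MPa

Fully constrained: the free strain ε = αΔT is blocked, so σ = Eε = EαΔT.
|ΔT| = 178.7 K
σ = 16.5×10⁹ × 2.91×10⁻⁵ × 178.7 = 8.58×10⁷ Pa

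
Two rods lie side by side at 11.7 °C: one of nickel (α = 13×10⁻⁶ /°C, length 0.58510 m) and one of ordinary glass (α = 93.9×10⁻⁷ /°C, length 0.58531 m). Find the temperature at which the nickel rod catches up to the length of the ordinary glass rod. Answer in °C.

T = 111.2 °C

L₁(1 + α₁ΔT) = L₂(1 + α₂ΔT) ⇒ ΔT = (L₂ − L₁)/(α₁L₁ − α₂L₂)
L₂ − L₁ = 0.58531 − 0.58510 = 2.10×10⁻⁴ m
α₁L₁ − α₂L₂ = 13×10⁻⁶×0.58510 − 93.9×10⁻⁷×0.58531 = 2.1102391×10⁻⁶ m/K
ΔT = 2.10×10⁻⁴ / 2.1102391×10⁻⁶ = 99.515 K
T = 11.7 + 99.515 = 111.215 °C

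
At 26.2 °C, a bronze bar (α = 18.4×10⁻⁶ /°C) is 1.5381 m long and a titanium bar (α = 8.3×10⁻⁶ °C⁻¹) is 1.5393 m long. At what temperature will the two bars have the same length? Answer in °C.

L₁(1 + α₁ΔT) = L₂(1 + α₂ΔT) ⇒ ΔT = (L₂ − L₁)/(α₁L₁ − α₂L₂)
L₂ − L₁ = 1.5393 − 1.5381 = 1.20×10⁻³ m
α₁L₁ − α₂L₂ = 18.4×10⁻⁶×1.5381 − 8.3×10⁻⁶×1.5393 = 1.552485×10⁻⁵ m/K
ΔT = 1.20×10⁻³ / 1.552485×10⁻⁵ = 77.295 K
T = 26.2 + 77.295 = 103.495 °C

T = 103.5 °C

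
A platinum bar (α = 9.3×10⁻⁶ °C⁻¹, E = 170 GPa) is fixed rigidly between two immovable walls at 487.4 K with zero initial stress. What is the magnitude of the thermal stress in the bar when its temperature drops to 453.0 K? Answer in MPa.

σ = 54.4 MPa

Fully constrained: the free strain ε = αΔT is blocked, so σ = Eε = EαΔT.
|ΔT| = 34.4 K
σ = 170×10⁹ × 9.3×10⁻⁶ × 34.4 = 5.44×10⁷ Pa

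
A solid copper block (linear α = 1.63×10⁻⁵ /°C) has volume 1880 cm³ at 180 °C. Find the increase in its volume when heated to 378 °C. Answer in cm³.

Isotropic solid: β ≈ 3α = 4.9×10⁻⁵ /K; ΔT = 198 K
ΔV = 3αV₀ΔT = 3(1.63×10⁻⁵)(1880)(198) = 18.2 cm³

ΔV = 18.2 cm³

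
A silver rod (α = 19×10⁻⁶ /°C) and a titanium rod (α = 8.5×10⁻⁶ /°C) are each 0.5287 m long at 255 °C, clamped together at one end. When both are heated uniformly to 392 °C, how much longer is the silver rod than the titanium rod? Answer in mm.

ΔT = 137 K
silver: ΔL = 19×10⁻⁶ × 0.5287 m × 137 = 1.3762×10⁻³ m = 1.3762 mm
titanium: ΔL = 8.5×10⁻⁶ × 0.5287 m × 137 = 6.1567×10⁻⁴ m = 0.61567 mm
difference = 1.3762 − 0.61567 = 0.76053 mm

0.761 mm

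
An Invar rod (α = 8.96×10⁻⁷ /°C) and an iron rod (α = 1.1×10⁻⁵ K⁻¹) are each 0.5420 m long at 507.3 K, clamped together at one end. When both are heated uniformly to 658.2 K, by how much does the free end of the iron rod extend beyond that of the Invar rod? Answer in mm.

ΔT = 150.9 K
Invar: ΔL = 8.96×10⁻⁷ × 0.5420 m × 150.9 = 7.3282×10⁻⁵ m = 0.073282 mm
iron: ΔL = 1.1×10⁻⁵ × 0.5420 m × 150.9 = 8.9967×10⁻⁴ m = 0.89967 mm
difference = 0.89967 − 0.073282 = 0.826388 mm

0.826 mm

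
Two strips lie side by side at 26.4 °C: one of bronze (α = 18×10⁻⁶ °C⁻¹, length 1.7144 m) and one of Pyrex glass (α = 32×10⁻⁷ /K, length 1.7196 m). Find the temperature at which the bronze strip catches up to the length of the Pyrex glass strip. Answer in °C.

Equal length when α₁L₁ΔT − α₂L₂ΔT = L₂ − L₁ = 5.20×10⁻³ m
α₁L₁ = 3.08592×10⁻⁵, α₂L₂ = 5.50272×10⁻⁶ → Δ(αL) = 2.535648×10⁻⁵ m/K
ΔT = 5.20×10⁻³ / 2.535648×10⁻⁵ = 205.076 K, so T = 26.4 + 205.076 = 231.476 °C

T = 231.5 °C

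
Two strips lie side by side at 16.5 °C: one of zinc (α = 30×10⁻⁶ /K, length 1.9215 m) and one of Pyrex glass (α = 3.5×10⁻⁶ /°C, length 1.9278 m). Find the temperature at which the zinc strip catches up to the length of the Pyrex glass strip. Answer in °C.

Equal length when α₁L₁ΔT − α₂L₂ΔT = L₂ − L₁ = 6.30×10⁻³ m
α₁L₁ = 5.7645×10⁻⁵, α₂L₂ = 6.7473×10⁻⁶ → Δ(αL) = 5.08977×10⁻⁵ m/K
ΔT = 6.30×10⁻³ / 5.08977×10⁻⁵ = 123.778 K, so T = 16.5 + 123.778 = 140.278 °C

T = 140.3 °C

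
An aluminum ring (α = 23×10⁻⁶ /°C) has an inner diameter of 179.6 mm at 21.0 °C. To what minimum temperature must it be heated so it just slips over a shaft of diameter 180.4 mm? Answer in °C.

Required Δd = 180.4 − 179.6 = 0.8 mm
Δd = αd₀ΔT ⇒ ΔT = Δd/(αd₀) = 0.8 / (23×10⁻⁶ × 179.6) = 193.67 K
T_min = 21.0 + 193.67 = 214.67 °C

T = 215 °C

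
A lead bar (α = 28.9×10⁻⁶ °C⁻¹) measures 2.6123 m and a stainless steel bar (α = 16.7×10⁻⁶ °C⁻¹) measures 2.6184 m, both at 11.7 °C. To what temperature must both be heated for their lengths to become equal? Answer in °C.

Equal length when α₁L₁ΔT − α₂L₂ΔT = L₂ − L₁ = 6.10×10⁻³ m
α₁L₁ = 7.549547×10⁻⁵, α₂L₂ = 4.372728×10⁻⁵ → Δ(αL) = 3.176819×10⁻⁵ m/K
ΔT = 6.10×10⁻³ / 3.176819×10⁻⁵ = 192.016 K, so T = 11.7 + 192.016 = 203.716 °C

T = 203.7 °C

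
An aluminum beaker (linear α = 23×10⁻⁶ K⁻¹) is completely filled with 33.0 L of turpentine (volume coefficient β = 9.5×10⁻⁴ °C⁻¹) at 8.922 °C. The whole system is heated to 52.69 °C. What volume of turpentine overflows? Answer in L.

The beaker also expands: β_container ≈ 3α = 6.9×10⁻⁵ /K
Net overflow = V₀(β_liq − 3α_cont)ΔT
β − 3α = 9.50×10⁻⁴ − 6.9×10⁻⁵ = 8.81×10⁻⁴ /K; ΔT = 43.768 K
ΔV = 33.0 × 8.81×10⁻⁴ × 43.768 = 1.27 L

1.27 L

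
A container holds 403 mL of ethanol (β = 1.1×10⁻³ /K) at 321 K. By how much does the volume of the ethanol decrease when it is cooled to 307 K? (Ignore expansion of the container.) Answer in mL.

|ΔT| = |307 − 321| = 14 K
ΔV = βV₀ΔT = (1.1×10⁻³)(403)(14) = 6.21 mL

ΔV = 6.21 mL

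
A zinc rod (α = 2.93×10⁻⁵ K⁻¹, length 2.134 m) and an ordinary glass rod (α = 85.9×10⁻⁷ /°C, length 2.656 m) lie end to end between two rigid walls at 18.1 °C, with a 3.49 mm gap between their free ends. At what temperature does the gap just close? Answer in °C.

Gap closes when ΔL₁ + ΔL₂ = 3.49 mm = 3.49×10⁻³ m
(α₁L₁ + α₂L₂)ΔT = g
α₁L₁ + α₂L₂ = 2.93×10⁻⁵×2.134 + 85.9×10⁻⁷×2.656 = 8.534124×10⁻⁵ m/K
ΔT = 3.49×10⁻³ / 8.534124×10⁻⁵ = 40.895 K
T = 18.1 + 40.895 = 58.995 °C

T = 59.0 °C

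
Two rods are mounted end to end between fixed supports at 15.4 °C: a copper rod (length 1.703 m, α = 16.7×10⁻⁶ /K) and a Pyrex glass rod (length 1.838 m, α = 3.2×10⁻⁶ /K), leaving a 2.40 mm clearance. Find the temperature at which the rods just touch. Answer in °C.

T = 85.3 °C

Gap closes when ΔL₁ + ΔL₂ = 2.40 mm = 2.40×10⁻³ m
(α₁L₁ + α₂L₂)ΔT = g
α₁L₁ + α₂L₂ = 16.7×10⁻⁶×1.703 + 3.2×10⁻⁶×1.838 = 3.43217×10⁻⁵ m/K
ΔT = 2.40×10⁻³ / 3.43217×10⁻⁵ = 69.927 K
T = 15.4 + 69.927 = 85.327 °C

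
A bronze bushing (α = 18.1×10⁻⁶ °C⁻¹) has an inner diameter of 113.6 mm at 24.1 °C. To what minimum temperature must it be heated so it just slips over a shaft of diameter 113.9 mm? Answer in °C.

T = 170 °C

Required Δd = 113.9 − 113.6 = 0.3 mm
Δd = αd₀ΔT ⇒ ΔT = Δd/(αd₀) = 0.3 / (18.1×10⁻⁶ × 113.6) = 145.90 K
T_min = 24.1 + 145.90 = 170.00 °C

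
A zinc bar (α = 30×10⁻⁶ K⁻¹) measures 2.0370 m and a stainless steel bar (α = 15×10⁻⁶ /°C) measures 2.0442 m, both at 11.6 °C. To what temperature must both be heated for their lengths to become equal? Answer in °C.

L₁(1 + α₁ΔT) = L₂(1 + α₂ΔT) ⇒ ΔT = (L₂ − L₁)/(α₁L₁ − α₂L₂)
L₂ − L₁ = 2.0442 − 2.0370 = 7.20×10⁻³ m
α₁L₁ − α₂L₂ = 30×10⁻⁶×2.0370 − 15×10⁻⁶×2.0442 = 3.0447×10⁻⁵ m/K
ΔT = 7.20×10⁻³ / 3.0447×10⁻⁵ = 236.477 K
T = 11.6 + 236.477 = 248.077 °C

T = 248.1 °C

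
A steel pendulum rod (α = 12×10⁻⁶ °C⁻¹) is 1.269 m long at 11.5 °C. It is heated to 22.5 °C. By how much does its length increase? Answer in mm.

ΔL = 0.168 mm

|ΔT| = |22.5 − 11.5| = 11.0 K
ΔL = αL₀ΔT = (12×10⁻⁶)(1.269)(11.0) = 1.68×10⁻⁴ m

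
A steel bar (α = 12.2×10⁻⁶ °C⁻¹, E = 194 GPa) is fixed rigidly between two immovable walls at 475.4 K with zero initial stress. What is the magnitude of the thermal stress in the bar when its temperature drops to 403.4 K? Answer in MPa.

σ = 170 MPa

Fully constrained: the free strain ε = αΔT is blocked, so σ = Eε = EαΔT.
|ΔT| = 72.0 K
σ = 194×10⁹ × 12.2×10⁻⁶ × 72.0 = 1.70×10⁸ Pa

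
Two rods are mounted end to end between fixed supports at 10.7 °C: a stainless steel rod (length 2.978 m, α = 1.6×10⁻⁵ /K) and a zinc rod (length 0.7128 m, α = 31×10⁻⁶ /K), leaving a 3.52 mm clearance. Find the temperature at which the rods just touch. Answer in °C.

Gap closes when ΔL₁ + ΔL₂ = 3.52 mm = 3.52×10⁻³ m
(α₁L₁ + α₂L₂)ΔT = g
α₁L₁ + α₂L₂ = 1.6×10⁻⁵×2.978 + 31×10⁻⁶×0.7128 = 6.97448×10⁻⁵ m/K
ΔT = 3.52×10⁻³ / 6.97448×10⁻⁵ = 50.470 K
T = 10.7 + 50.470 = 61.170 °C

T = 61.2 °C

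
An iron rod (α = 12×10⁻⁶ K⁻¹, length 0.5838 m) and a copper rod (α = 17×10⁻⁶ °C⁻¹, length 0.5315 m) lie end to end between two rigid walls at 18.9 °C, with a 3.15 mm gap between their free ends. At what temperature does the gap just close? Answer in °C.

Gap closes when ΔL₁ + ΔL₂ = 3.15 mm = 3.15×10⁻³ m
(α₁L₁ + α₂L₂)ΔT = g
α₁L₁ + α₂L₂ = 12×10⁻⁶×0.5838 + 17×10⁻⁶×0.5315 = 1.60411×10⁻⁵ m/K
ΔT = 3.15×10⁻³ / 1.60411×10⁻⁵ = 196.37 K
T = 18.9 + 196.37 = 215.27 °C

T = 215 °C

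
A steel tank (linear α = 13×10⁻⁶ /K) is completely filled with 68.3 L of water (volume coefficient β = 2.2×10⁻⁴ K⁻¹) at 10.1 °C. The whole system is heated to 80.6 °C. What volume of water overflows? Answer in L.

0.872 L

The tank also expands: β_container ≈ 3α = 3.9×10⁻⁵ /K
Net overflow = V₀(β_liq − 3α_cont)ΔT
β − 3α = 2.20×10⁻⁴ − 3.9×10⁻⁵ = 1.81×10⁻⁴ /K; ΔT = 70.5 K
ΔV = 68.3 × 1.81×10⁻⁴ × 70.5 = 0.872 L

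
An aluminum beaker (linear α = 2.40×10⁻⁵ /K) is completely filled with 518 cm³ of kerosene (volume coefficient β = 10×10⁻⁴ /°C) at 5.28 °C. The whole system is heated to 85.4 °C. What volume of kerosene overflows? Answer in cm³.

38.5 cm³

The beaker also expands: β_container ≈ 3α = 7.2×10⁻⁵ /K
Net overflow = V₀(β_liq − 3α_cont)ΔT
β − 3α = 1.00×10⁻³ − 7.2×10⁻⁵ = 9.28×10⁻⁴ /K; ΔT = 80.12 K
ΔV = 518 × 9.28×10⁻⁴ × 80.12 = 38.5 cm³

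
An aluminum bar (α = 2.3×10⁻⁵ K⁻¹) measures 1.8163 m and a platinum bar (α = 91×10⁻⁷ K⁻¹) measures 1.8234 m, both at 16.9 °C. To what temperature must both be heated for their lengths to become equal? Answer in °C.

L₁(1 + α₁ΔT) = L₂(1 + α₂ΔT) ⇒ ΔT = (L₂ − L₁)/(α₁L₁ − α₂L₂)
L₂ − L₁ = 1.8234 − 1.8163 = 7.10×10⁻³ m
α₁L₁ − α₂L₂ = 2.3×10⁻⁵×1.8163 − 91×10⁻⁷×1.8234 = 2.518196×10⁻⁵ m/K
ΔT = 7.10×10⁻³ / 2.518196×10⁻⁵ = 281.948 K
T = 16.9 + 281.948 = 298.848 °C

T = 298.8 °C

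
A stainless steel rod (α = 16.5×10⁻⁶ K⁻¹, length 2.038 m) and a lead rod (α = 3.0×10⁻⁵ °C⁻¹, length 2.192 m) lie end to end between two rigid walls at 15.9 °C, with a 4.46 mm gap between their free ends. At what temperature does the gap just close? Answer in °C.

T = 60.8 °C

Gap closes when ΔL₁ + ΔL₂ = 4.46 mm = 4.46×10⁻³ m
(α₁L₁ + α₂L₂)ΔT = g
α₁L₁ + α₂L₂ = 16.5×10⁻⁶×2.038 + 3.0×10⁻⁵×2.192 = 9.9387×10⁻⁵ m/K
ΔT = 4.46×10⁻³ / 9.9387×10⁻⁵ = 44.875 K
T = 15.9 + 44.875 = 60.775 °C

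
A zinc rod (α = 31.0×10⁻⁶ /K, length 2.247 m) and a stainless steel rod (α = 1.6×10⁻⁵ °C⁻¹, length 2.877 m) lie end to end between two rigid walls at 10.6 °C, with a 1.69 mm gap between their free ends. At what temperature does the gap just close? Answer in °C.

T = 25.2 °C

α₁L₁ = 6.9657×10⁻⁵ m/K, α₂L₂ = 4.6032×10⁻⁵ m/K → total 1.15689×10⁻⁴ m/K
ΔT = g/(α₁L₁+α₂L₂) = 1.69×10⁻³ / 1.15689×10⁻⁴ = 14.608 K
T = 10.6 + 14.608 = 25.208 °C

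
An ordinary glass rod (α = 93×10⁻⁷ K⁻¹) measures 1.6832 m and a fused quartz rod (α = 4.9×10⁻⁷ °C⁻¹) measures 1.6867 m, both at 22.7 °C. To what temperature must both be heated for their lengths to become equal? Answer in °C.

T = 258.8 °C

L₁(1 + α₁ΔT) = L₂(1 + α₂ΔT) ⇒ ΔT = (L₂ − L₁)/(α₁L₁ − α₂L₂)
L₂ − L₁ = 1.6867 − 1.6832 = 3.50×10⁻³ m
α₁L₁ − α₂L₂ = 93×10⁻⁷×1.6832 − 4.9×10⁻⁷×1.6867 = 1.4827277×10⁻⁵ m/K
ΔT = 3.50×10⁻³ / 1.4827277×10⁻⁵ = 236.051 K
T = 22.7 + 236.051 = 258.751 °C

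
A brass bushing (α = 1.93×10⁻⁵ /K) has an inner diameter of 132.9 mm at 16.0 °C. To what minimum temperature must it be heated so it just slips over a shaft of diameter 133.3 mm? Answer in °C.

Required Δd = 133.3 − 132.9 = 0.4 mm
Δd = αd₀ΔT ⇒ ΔT = Δd/(αd₀) = 0.4 / (1.93×10⁻⁵ × 132.9) = 155.95 K
T_min = 16.0 + 155.95 = 171.95 °C

T = 172 °C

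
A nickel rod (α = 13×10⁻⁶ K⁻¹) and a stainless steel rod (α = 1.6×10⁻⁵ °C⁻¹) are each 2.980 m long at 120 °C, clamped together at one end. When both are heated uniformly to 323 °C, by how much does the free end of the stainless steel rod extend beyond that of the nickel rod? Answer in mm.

1.81 mm

ΔT = 203 K
nickel: ΔL = 13×10⁻⁶ × 2.980 m × 203 = 7.8642×10⁻³ m = 7.8642 mm
stainless steel: ΔL = 1.6×10⁻⁵ × 2.980 m × 203 = 9.6790×10⁻³ m = 9.6790 mm
difference = 9.6790 − 7.8642 = 1.8148 mm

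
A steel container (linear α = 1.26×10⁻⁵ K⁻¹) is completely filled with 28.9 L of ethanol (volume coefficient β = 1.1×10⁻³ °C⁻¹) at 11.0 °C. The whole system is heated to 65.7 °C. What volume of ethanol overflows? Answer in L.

1.68 L

The container also expands: β_container ≈ 3α = 3.78×10⁻⁵ /K
Net overflow = V₀(β_liq − 3α_cont)ΔT
β − 3α = 1.10×10⁻³ − 3.78×10⁻⁵ = 1.0622×10⁻³ /K; ΔT = 54.7 K
ΔV = 28.9 × 1.0622×10⁻³ × 54.7 = 1.68 L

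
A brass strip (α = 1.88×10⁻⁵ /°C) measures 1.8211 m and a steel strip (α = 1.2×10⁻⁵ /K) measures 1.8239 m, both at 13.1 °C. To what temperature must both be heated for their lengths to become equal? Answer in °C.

Equal length when α₁L₁ΔT − α₂L₂ΔT = L₂ − L₁ = 2.80×10⁻³ m
α₁L₁ = 3.423668×10⁻⁵, α₂L₂ = 2.18868×10⁻⁵ → Δ(αL) = 1.234988×10⁻⁵ m/K
ΔT = 2.80×10⁻³ / 1.234988×10⁻⁵ = 226.723 K, so T = 13.1 + 226.723 = 239.823 °C

T = 239.8 °C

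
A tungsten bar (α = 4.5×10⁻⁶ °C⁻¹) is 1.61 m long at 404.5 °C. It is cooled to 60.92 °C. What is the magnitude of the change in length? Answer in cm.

ΔL = 0.249 cm

|ΔT| = |60.92 − 404.5| = 343.58 K
ΔL = αL₀ΔT = (4.5×10⁻⁶)(1.61)(343.58) = 2.49×10⁻³ m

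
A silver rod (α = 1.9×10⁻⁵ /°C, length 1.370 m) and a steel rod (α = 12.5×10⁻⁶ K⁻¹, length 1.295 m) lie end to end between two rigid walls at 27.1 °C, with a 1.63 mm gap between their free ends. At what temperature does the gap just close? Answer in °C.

T = 65.7 °C

α₁L₁ = 2.603×10⁻⁵ m/K, α₂L₂ = 1.61875×10⁻⁵ m/K → total 4.22175×10⁻⁵ m/K
ΔT = g/(α₁L₁+α₂L₂) = 1.63×10⁻³ / 4.22175×10⁻⁵ = 38.610 K
T = 27.1 + 38.610 = 65.710 °C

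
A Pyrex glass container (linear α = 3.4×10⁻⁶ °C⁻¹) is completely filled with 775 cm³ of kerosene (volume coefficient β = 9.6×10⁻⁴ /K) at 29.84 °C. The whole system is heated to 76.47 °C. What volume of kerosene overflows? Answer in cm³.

The container also expands: β_container ≈ 3α = 1.02×10⁻⁵ /K
Net overflow = V₀(β_liq − 3α_cont)ΔT
β − 3α = 9.60×10⁻⁴ − 1.02×10⁻⁵ = 9.498×10⁻⁴ /K; ΔT = 46.63 K
ΔV = 775 × 9.498×10⁻⁴ × 46.63 = 34.3 cm³

34.3 cm³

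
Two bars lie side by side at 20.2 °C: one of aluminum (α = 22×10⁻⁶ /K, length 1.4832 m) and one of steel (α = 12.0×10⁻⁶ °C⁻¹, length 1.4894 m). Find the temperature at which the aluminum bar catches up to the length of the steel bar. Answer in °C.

Equal length when α₁L₁ΔT − α₂L₂ΔT = L₂ − L₁ = 6.20×10⁻³ m
α₁L₁ = 3.26304×10⁻⁵, α₂L₂ = 1.78728×10⁻⁵ → Δ(αL) = 1.47576×10⁻⁵ m/K
ΔT = 6.20×10⁻³ / 1.47576×10⁻⁵ = 420.123 K, so T = 20.2 + 420.123 = 440.323 °C

T = 440.3 °C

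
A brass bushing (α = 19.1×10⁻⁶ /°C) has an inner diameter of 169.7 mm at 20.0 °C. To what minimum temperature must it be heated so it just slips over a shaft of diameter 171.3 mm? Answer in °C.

T = 514 °C

Required Δd = 171.3 − 169.7 = 1.6 mm
Δd = αd₀ΔT ⇒ ΔT = Δd/(αd₀) = 1.6 / (19.1×10⁻⁶ × 169.7) = 493.63 K
T_min = 20.0 + 493.63 = 513.63 °C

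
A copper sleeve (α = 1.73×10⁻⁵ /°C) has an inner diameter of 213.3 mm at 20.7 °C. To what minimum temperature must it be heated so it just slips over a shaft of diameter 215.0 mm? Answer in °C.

T = 481 °C

Required Δd = 215.0 − 213.3 = 1.7 mm
Δd = αd₀ΔT ⇒ ΔT = Δd/(αd₀) = 1.7 / (1.73×10⁻⁵ × 213.3) = 460.69 K
T_min = 20.7 + 460.69 = 481.39 °C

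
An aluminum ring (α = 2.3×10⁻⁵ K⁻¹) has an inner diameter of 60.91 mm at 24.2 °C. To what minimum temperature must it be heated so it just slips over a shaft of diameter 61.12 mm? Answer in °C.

T = 174 °C

Required Δd = 61.12 − 60.91 = 0.21 mm
Δd = αd₀ΔT ⇒ ΔT = Δd/(αd₀) = 0.21 / (2.3×10⁻⁵ × 60.91) = 149.90 K
T_min = 24.2 + 149.90 = 174.10 °C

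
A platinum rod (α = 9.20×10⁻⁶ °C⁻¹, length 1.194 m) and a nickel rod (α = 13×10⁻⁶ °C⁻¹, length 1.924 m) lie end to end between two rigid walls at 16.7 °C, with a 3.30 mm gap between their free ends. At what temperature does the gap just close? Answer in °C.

α₁L₁ = 1.09848×10⁻⁵ m/K, α₂L₂ = 2.5012×10⁻⁵ m/K → total 3.59968×10⁻⁵ m/K
ΔT = g/(α₁L₁+α₂L₂) = 3.30×10⁻³ / 3.59968×10⁻⁵ = 91.67 K
T = 16.7 + 91.67 = 108.37 °C

T = 108 °C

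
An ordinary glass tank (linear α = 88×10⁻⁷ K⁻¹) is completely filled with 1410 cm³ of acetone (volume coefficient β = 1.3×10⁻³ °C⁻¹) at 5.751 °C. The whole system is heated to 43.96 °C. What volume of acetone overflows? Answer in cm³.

68.6 cm³

The tank also expands: β_container ≈ 3α = 2.64×10⁻⁵ /K
Net overflow = V₀(β_liq − 3α_cont)ΔT
β − 3α = 1.30×10⁻³ − 2.64×10⁻⁵ = 1.2736×10⁻³ /K; ΔT = 38.209 K
ΔV = 1410 × 1.2736×10⁻³ × 38.209 = 68.6 cm³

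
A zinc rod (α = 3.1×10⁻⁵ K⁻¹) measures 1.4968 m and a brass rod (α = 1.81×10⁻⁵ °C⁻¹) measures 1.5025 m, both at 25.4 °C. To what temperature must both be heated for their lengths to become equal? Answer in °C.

L₁(1 + α₁ΔT) = L₂(1 + α₂ΔT) ⇒ ΔT = (L₂ − L₁)/(α₁L₁ − α₂L₂)
L₂ − L₁ = 1.5025 − 1.4968 = 5.70×10⁻³ m
α₁L₁ − α₂L₂ = 3.1×10⁻⁵×1.4968 − 1.81×10⁻⁵×1.5025 = 1.920555×10⁻⁵ m/K
ΔT = 5.70×10⁻³ / 1.920555×10⁻⁵ = 296.789 K
T = 25.4 + 296.789 = 322.189 °C

T = 322.2 °C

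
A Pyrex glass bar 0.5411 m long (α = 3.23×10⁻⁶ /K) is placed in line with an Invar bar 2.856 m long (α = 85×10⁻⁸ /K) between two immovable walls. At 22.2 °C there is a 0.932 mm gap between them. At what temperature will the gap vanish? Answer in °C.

T = 245 °C

α₁L₁ = 1.747753×10⁻⁶ m/K, α₂L₂ = 2.4276×10⁻⁶ m/K → total 4.175353×10⁻⁶ m/K
ΔT = g/(α₁L₁+α₂L₂) = 9.32×10⁻⁴ / 4.175353×10⁻⁶ = 223.21 K
T = 22.2 + 223.21 = 245.41 °C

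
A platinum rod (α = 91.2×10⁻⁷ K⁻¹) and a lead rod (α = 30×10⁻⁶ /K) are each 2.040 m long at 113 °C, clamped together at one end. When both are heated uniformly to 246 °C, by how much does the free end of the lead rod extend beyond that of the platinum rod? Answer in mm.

ΔT = 133 K
platinum: ΔL = 91.2×10⁻⁷ × 2.040 m × 133 = 2.4744×10⁻³ m = 2.4744 mm
lead: ΔL = 30×10⁻⁶ × 2.040 m × 133 = 8.1396×10⁻³ m = 8.1396 mm
difference = 8.1396 − 2.4744 = 5.6652 mm

5.67 mm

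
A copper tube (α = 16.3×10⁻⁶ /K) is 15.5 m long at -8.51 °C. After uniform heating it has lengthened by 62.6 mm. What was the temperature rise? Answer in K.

ΔT = 248 K

ΔL = αL₀ΔT ⇒ ΔT = ΔL / (αL₀)
ΔT = 62.6×10⁻³ m / (16.3×10⁻⁶ × 15.5 m) = 247.77 K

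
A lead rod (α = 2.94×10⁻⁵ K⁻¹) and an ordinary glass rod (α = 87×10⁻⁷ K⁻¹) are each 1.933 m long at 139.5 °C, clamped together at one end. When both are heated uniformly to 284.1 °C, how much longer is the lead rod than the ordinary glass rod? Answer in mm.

5.79 mm

ΔT = 144.6 K
lead: ΔL = 2.94×10⁻⁵ × 1.933 m × 144.6 = 8.2176×10⁻³ m = 8.2176 mm
ordinary glass: ΔL = 87×10⁻⁷ × 1.933 m × 144.6 = 2.4318×10⁻³ m = 2.4318 mm
difference = 8.2176 − 2.4318 = 5.7858 mm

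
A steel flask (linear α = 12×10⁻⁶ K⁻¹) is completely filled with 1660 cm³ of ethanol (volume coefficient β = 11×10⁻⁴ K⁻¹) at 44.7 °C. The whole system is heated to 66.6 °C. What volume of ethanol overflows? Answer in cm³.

The flask also expands: β_container ≈ 3α = 3.6×10⁻⁵ /K
Net overflow = V₀(β_liq − 3α_cont)ΔT
β − 3α = 1.10×10⁻³ − 3.6×10⁻⁵ = 1.064×10⁻³ /K; ΔT = 21.9 K
ΔV = 1660 × 1.064×10⁻³ × 21.9 = 38.7 cm³

38.7 cm³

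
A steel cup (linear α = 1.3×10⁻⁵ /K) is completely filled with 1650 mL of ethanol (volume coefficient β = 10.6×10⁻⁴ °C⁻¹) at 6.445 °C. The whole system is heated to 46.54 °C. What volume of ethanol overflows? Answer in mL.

The cup also expands: β_container ≈ 3α = 3.9×10⁻⁵ /K
Net overflow = V₀(β_liq − 3α_cont)ΔT
β − 3α = 1.06×10⁻³ − 3.9×10⁻⁵ = 1.021×10⁻³ /K; ΔT = 40.095 K
ΔV = 1650 × 1.021×10⁻³ × 40.095 = 67.5 mL

67.5 mL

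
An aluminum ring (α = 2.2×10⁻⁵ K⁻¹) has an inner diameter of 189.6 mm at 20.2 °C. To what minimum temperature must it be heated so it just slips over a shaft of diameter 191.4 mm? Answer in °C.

T = 452 °C

Required Δd = 191.4 − 189.6 = 1.8 mm
Δd = αd₀ΔT ⇒ ΔT = Δd/(αd₀) = 1.8 / (2.2×10⁻⁵ × 189.6) = 431.53 K
T_min = 20.2 + 431.53 = 451.73 °C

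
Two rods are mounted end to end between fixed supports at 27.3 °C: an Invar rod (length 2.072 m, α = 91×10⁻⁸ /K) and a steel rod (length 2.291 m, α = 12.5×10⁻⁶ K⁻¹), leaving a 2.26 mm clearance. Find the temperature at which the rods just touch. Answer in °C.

α₁L₁ = 1.88552×10⁻⁶ m/K, α₂L₂ = 2.86375×10⁻⁵ m/K → total 3.052302×10⁻⁵ m/K
ΔT = g/(α₁L₁+α₂L₂) = 2.26×10⁻³ / 3.052302×10⁻⁵ = 74.04 K
T = 27.3 + 74.04 = 101.34 °C

T = 101 °C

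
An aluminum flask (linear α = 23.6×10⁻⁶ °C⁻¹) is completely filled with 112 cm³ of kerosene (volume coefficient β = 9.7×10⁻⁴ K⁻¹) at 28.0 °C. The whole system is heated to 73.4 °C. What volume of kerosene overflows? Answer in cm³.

4.57 cm³

The flask also expands: β_container ≈ 3α = 7.08×10⁻⁵ /K
Net overflow = V₀(β_liq − 3α_cont)ΔT
β − 3α = 9.70×10⁻⁴ − 7.08×10⁻⁵ = 8.992×10⁻⁴ /K; ΔT = 45.4 K
ΔV = 112 × 8.992×10⁻⁴ × 45.4 = 4.57 cm³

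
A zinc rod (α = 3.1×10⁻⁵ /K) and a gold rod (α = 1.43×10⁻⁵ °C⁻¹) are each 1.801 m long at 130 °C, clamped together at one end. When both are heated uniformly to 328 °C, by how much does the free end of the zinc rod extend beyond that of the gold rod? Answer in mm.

ΔT = 198 K
zinc: ΔL = 3.1×10⁻⁵ × 1.801 m × 198 = 1.1055×10⁻² m = 11.055 mm
gold: ΔL = 1.43×10⁻⁵ × 1.801 m × 198 = 5.0994×10⁻³ m = 5.0994 mm
difference = 11.055 − 5.0994 = 5.9556 mm

5.96 mm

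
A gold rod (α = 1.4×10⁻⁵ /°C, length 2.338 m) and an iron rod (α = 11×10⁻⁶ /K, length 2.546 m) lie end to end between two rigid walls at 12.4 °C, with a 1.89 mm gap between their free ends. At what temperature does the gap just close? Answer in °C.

Gap closes when ΔL₁ + ΔL₂ = 1.89 mm = 1.89×10⁻³ m
(α₁L₁ + α₂L₂)ΔT = g
α₁L₁ + α₂L₂ = 1.4×10⁻⁵×2.338 + 11×10⁻⁶×2.546 = 6.0738×10⁻⁵ m/K
ΔT = 1.89×10⁻³ / 6.0738×10⁻⁵ = 31.117 K
T = 12.4 + 31.117 = 43.517 °C

T = 43.5 °C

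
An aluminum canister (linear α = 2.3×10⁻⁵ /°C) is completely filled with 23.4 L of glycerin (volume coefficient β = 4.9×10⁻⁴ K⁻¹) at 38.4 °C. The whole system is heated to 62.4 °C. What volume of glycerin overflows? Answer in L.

0.236 L

The canister also expands: β_container ≈ 3α = 6.9×10⁻⁵ /K
Net overflow = V₀(β_liq − 3α_cont)ΔT
β − 3α = 4.90×10⁻⁴ − 6.9×10⁻⁵ = 4.21×10⁻⁴ /K; ΔT = 24.0 K
ΔV = 23.4 × 4.21×10⁻⁴ × 24.0 = 0.236 L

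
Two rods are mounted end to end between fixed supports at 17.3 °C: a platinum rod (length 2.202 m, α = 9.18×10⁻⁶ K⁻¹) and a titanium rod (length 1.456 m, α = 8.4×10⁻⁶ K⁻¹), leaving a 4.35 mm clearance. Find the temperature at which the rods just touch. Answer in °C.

T = 151 °C

α₁L₁ = 2.021436×10⁻⁵ m/K, α₂L₂ = 1.22304×10⁻⁵ m/K → total 3.244476×10⁻⁵ m/K
ΔT = g/(α₁L₁+α₂L₂) = 4.35×10⁻³ / 3.244476×10⁻⁵ = 134.07 K
T = 17.3 + 134.07 = 151.37 °C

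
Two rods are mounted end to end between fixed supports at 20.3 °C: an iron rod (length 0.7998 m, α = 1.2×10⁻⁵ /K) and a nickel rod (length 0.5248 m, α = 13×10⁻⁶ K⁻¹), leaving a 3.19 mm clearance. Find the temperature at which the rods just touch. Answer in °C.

T = 215 °C

Gap closes when ΔL₁ + ΔL₂ = 3.19 mm = 3.19×10⁻³ m
(α₁L₁ + α₂L₂)ΔT = g
α₁L₁ + α₂L₂ = 1.2×10⁻⁵×0.7998 + 13×10⁻⁶×0.5248 = 1.642×10⁻⁵ m/K
ΔT = 3.19×10⁻³ / 1.642×10⁻⁵ = 194.28 K
T = 20.3 + 194.28 = 214.58 °C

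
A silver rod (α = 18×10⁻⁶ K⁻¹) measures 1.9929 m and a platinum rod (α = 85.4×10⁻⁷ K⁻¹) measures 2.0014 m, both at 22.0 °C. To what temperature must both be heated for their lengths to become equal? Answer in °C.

T = 474.6 °C

Equal length when α₁L₁ΔT − α₂L₂ΔT = L₂ − L₁ = 8.50×10⁻³ m
α₁L₁ = 3.58722×10⁻⁵, α₂L₂ = 1.7091956×10⁻⁵ → Δ(αL) = 1.8780244×10⁻⁵ m/K
ΔT = 8.50×10⁻³ / 1.8780244×10⁻⁵ = 452.603 K, so T = 22.0 + 452.603 = 474.603 °C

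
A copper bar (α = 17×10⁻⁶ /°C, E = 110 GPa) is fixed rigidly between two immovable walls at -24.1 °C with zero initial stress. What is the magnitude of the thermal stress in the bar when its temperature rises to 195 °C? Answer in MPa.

σ = 410 MPa

Fully constrained: the free strain ε = αΔT is blocked, so σ = Eε = EαΔT.
|ΔT| = 219.1 K
σ = 110×10⁹ × 17×10⁻⁶ × 219.1 = 4.10×10⁸ Pa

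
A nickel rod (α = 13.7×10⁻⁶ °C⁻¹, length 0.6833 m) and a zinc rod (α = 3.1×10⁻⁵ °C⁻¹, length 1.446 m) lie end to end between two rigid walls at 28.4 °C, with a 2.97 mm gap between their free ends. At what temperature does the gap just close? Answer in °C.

α₁L₁ = 9.36121×10⁻⁶ m/K, α₂L₂ = 4.4826×10⁻⁵ m/K → total 5.418721×10⁻⁵ m/K
ΔT = g/(α₁L₁+α₂L₂) = 2.97×10⁻³ / 5.418721×10⁻⁵ = 54.810 K
T = 28.4 + 54.810 = 83.210 °C

T = 83.2 °C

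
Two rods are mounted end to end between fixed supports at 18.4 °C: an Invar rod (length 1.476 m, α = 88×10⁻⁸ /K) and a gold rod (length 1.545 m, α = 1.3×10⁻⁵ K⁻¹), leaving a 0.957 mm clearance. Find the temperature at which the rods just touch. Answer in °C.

T = 63.2 °C

Gap closes when ΔL₁ + ΔL₂ = 0.957 mm = 9.57×10⁻⁴ m
(α₁L₁ + α₂L₂)ΔT = g
α₁L₁ + α₂L₂ = 88×10⁻⁸×1.476 + 1.3×10⁻⁵×1.545 = 2.138388×10⁻⁵ m/K
ΔT = 9.57×10⁻⁴ / 2.138388×10⁻⁵ = 44.753 K
T = 18.4 + 44.753 = 63.153 °C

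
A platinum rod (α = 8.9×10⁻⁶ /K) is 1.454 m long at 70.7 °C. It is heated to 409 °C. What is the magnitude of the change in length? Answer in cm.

ΔL = 0.438 cm

|ΔT| = |409 − 70.7| = 338.3 K
ΔL = αL₀ΔT = (8.9×10⁻⁶)(1.454)(338.3) = 4.38×10⁻³ m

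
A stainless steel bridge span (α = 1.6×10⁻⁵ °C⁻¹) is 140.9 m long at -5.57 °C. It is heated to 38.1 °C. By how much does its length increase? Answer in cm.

ΔL = 9.84 cm

|ΔT| = |38.1 − (-5.57)| = 43.67 K
ΔL = αL₀ΔT = (1.6×10⁻⁵)(140.9)(43.67) = 9.84×10⁻² m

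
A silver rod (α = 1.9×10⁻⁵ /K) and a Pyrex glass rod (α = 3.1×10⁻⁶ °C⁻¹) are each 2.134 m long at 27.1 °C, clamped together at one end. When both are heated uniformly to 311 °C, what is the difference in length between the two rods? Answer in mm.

9.63 mm

ΔT = 283.9 K
silver: ΔL = 1.9×10⁻⁵ × 2.134 m × 283.9 = 1.1511×10⁻² m = 11.511 mm
Pyrex glass: ΔL = 3.1×10⁻⁶ × 2.134 m × 283.9 = 1.8781×10⁻³ m = 1.8781 mm
difference = 11.511 − 1.8781 = 9.6329 mm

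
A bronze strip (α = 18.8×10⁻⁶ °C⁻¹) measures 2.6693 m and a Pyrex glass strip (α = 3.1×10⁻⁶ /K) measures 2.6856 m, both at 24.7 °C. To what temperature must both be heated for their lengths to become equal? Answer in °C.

L₁(1 + α₁ΔT) = L₂(1 + α₂ΔT) ⇒ ΔT = (L₂ − L₁)/(α₁L₁ − α₂L₂)
L₂ − L₁ = 2.6856 − 2.6693 = 1.63×10⁻² m
α₁L₁ − α₂L₂ = 18.8×10⁻⁶×2.6693 − 3.1×10⁻⁶×2.6856 = 4.185748×10⁻⁵ m/K
ΔT = 1.63×10⁻² / 4.185748×10⁻⁵ = 389.417 K
T = 24.7 + 389.417 = 414.117 °C

T = 414.1 °C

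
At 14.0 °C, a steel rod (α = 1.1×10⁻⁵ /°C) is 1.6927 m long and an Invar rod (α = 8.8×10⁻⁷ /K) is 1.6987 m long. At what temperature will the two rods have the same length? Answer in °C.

T = 364.4 °C

L₁(1 + α₁ΔT) = L₂(1 + α₂ΔT) ⇒ ΔT = (L₂ − L₁)/(α₁L₁ − α₂L₂)
L₂ − L₁ = 1.6987 − 1.6927 = 6.00×10⁻³ m
α₁L₁ − α₂L₂ = 1.1×10⁻⁵×1.6927 − 8.8×10⁻⁷×1.6987 = 1.7124844×10⁻⁵ m/K
ΔT = 6.00×10⁻³ / 1.7124844×10⁻⁵ = 350.368 K
T = 14.0 + 350.368 = 364.368 °C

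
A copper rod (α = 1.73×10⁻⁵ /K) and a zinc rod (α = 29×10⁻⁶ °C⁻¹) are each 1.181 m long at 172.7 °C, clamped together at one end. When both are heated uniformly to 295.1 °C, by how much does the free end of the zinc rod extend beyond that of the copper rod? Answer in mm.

1.69 mm

ΔT = 122.4 K
copper: ΔL = 1.73×10⁻⁵ × 1.181 m × 122.4 = 2.5008×10⁻³ m = 2.5008 mm
zinc: ΔL = 29×10⁻⁶ × 1.181 m × 122.4 = 4.1921×10⁻³ m = 4.1921 mm
difference = 4.1921 − 2.5008 = 1.6913 mm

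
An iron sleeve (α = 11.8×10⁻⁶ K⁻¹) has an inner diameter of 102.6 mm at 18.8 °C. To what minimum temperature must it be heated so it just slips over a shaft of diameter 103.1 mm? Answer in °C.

T = 432 °C

Required Δd = 103.1 − 102.6 = 0.5 mm
Δd = αd₀ΔT ⇒ ΔT = Δd/(αd₀) = 0.5 / (11.8×10⁻⁶ × 102.6) = 412.99 K
T_min = 18.8 + 412.99 = 431.79 °C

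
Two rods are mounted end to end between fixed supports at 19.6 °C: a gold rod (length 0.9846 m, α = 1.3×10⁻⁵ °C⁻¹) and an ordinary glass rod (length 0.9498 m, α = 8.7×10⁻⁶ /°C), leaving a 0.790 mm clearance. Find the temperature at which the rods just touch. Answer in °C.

T = 57.1 °C

α₁L₁ = 1.27998×10⁻⁵ m/K, α₂L₂ = 8.26326×10⁻⁶ m/K → total 2.106306×10⁻⁵ m/K
ΔT = g/(α₁L₁+α₂L₂) = 7.90×10⁻⁴ / 2.106306×10⁻⁵ = 37.506 K
T = 19.6 + 37.506 = 57.106 °C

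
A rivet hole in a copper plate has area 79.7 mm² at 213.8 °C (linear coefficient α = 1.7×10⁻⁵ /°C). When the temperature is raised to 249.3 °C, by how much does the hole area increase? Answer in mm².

Area coefficient ≈ 2α; |ΔT| = 35.5 K
ΔA = 2αA₀ΔT = 2(1.7×10⁻⁵)(79.7)(35.5) = 0.0962 mm²

ΔA = 0.0962 mm²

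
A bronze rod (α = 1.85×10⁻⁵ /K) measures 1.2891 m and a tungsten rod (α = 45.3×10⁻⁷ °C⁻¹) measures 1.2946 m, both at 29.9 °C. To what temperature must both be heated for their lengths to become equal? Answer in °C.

T = 335.7 °C

Equal length when α₁L₁ΔT − α₂L₂ΔT = L₂ − L₁ = 5.50×10⁻³ m
α₁L₁ = 2.384835×10⁻⁵, α₂L₂ = 5.864538×10⁻⁶ → Δ(αL) = 1.7983812×10⁻⁵ m/K
ΔT = 5.50×10⁻³ / 1.7983812×10⁻⁵ = 305.831 K, so T = 29.9 + 305.831 = 335.731 °C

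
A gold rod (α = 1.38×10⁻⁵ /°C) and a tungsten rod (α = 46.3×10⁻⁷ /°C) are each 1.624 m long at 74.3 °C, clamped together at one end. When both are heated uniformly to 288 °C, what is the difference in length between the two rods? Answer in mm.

ΔT = 213.7 K
gold: ΔL = 1.38×10⁻⁵ × 1.624 m × 213.7 = 4.7893×10⁻³ m = 4.7893 mm
tungsten: ΔL = 46.3×10⁻⁷ × 1.624 m × 213.7 = 1.6068×10⁻³ m = 1.6068 mm
difference = 4.7893 − 1.6068 = 3.1825 mm

3.18 mm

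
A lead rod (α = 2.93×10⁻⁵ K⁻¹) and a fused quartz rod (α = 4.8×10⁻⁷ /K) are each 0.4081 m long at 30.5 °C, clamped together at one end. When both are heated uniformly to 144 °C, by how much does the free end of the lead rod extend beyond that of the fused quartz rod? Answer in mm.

ΔT = 113.5 K
lead: ΔL = 2.93×10⁻⁵ × 0.4081 m × 113.5 = 1.3572×10⁻³ m = 1.3572 mm
fused quartz: ΔL = 4.8×10⁻⁷ × 0.4081 m × 113.5 = 2.2233×10⁻⁵ m = 0.022233 mm
difference = 1.3572 − 0.022233 = 1.334967 mm

1.33 mm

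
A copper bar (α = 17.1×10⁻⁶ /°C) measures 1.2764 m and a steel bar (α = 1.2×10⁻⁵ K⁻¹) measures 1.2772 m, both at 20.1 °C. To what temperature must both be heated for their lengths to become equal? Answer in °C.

L₁(1 + α₁ΔT) = L₂(1 + α₂ΔT) ⇒ ΔT = (L₂ − L₁)/(α₁L₁ − α₂L₂)
L₂ − L₁ = 1.2772 − 1.2764 = 8.00×10⁻⁴ m
α₁L₁ − α₂L₂ = 17.1×10⁻⁶×1.2764 − 1.2×10⁻⁵×1.2772 = 6.50004×10⁻⁶ m/K
ΔT = 8.00×10⁻⁴ / 6.50004×10⁻⁶ = 123.076 K
T = 20.1 + 123.076 = 143.176 °C

T = 143.2 °C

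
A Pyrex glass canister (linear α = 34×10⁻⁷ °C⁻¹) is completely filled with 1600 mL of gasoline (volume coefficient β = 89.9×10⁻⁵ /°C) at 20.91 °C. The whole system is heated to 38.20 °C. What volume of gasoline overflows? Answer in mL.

24.6 mL

The canister also expands: β_container ≈ 3α = 1.02×10⁻⁵ /K
Net overflow = V₀(β_liq − 3α_cont)ΔT
β − 3α = 8.99×10⁻⁴ − 1.02×10⁻⁵ = 8.888×10⁻⁴ /K; ΔT = 17.29 K
ΔV = 1600 × 8.888×10⁻⁴ × 17.29 = 24.6 mL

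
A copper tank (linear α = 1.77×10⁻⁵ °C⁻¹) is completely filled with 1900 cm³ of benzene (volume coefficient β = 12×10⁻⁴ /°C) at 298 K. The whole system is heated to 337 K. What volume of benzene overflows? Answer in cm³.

The tank also expands: β_container ≈ 3α = 5.31×10⁻⁵ /K
Net overflow = V₀(β_liq − 3α_cont)ΔT
β − 3α = 1.20×10⁻³ − 5.31×10⁻⁵ = 1.1469×10⁻³ /K; ΔT = 39 K
ΔV = 1900 × 1.1469×10⁻³ × 39 = 85.0 cm³

85.0 cm³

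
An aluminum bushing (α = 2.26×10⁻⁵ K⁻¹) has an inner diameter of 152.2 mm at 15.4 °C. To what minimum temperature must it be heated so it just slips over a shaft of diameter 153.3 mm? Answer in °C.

Required Δd = 153.3 − 152.2 = 1.1 mm
Δd = αd₀ΔT ⇒ ΔT = Δd/(αd₀) = 1.1 / (2.26×10⁻⁵ × 152.2) = 319.79 K
T_min = 15.4 + 319.79 = 335.19 °C

T = 335 °C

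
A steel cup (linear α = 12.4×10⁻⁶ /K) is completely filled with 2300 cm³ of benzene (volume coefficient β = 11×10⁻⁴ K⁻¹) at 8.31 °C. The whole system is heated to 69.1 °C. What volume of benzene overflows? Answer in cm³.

149 cm³

The cup also expands: β_container ≈ 3α = 3.72×10⁻⁵ /K
Net overflow = V₀(β_liq − 3α_cont)ΔT
β − 3α = 1.10×10⁻³ − 3.72×10⁻⁵ = 1.0628×10⁻³ /K; ΔT = 60.79 K
ΔV = 2300 × 1.0628×10⁻³ × 60.79 = 149 cm³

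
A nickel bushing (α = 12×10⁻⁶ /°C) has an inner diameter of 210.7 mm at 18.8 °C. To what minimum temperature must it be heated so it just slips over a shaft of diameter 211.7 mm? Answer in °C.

Required Δd = 211.7 − 210.7 = 1.0 mm
Δd = αd₀ΔT ⇒ ΔT = Δd/(αd₀) = 1.0 / (12×10⁻⁶ × 210.7) = 395.51 K
T_min = 18.8 + 395.51 = 414.31 °C

T = 414 °C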